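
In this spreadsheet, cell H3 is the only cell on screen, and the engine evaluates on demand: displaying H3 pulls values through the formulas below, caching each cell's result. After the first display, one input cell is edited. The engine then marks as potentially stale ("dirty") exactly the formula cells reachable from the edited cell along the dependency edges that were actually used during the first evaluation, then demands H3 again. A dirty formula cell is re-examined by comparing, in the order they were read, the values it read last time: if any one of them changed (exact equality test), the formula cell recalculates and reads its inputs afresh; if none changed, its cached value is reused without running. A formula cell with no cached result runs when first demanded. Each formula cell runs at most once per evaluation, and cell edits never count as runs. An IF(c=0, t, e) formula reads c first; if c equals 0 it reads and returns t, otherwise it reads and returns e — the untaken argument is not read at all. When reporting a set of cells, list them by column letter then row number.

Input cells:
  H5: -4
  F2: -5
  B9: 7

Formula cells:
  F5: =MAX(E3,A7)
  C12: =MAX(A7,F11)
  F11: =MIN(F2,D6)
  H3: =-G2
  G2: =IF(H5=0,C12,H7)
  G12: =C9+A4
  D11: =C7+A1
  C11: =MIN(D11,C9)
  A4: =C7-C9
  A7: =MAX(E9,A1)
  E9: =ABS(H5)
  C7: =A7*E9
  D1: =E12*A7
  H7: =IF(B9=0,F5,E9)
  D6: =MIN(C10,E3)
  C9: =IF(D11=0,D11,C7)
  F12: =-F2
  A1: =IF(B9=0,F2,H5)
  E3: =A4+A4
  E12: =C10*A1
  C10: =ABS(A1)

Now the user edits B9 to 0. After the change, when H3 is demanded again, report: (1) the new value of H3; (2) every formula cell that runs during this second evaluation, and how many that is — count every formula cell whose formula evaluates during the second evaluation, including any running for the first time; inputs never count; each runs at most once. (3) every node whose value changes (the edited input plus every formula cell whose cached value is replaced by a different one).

Initial pass — values computed on the first demand:
  E9 = ABS(-4) = 4
  H7 = IF(B9=0: B9=7 -> else branch E9) = 4
  G2 = IF(H5=0: H5=-4 -> else branch H7) = 4
  H3 = -(4) = -4

Second demand — change propagation:
  A1: newly demanded (no cache) — executes and yields -5.
  A7: newly demanded (no cache) — executes and yields 4.
  C7: newly demanded (no cache) — executes and yields 16.
  D11: newly demanded (no cache) — executes and yields 11.
  C9: newly demanded (no cache) — executes and yields 16.
  A4: newly demanded (no cache) — executes and yields 0.
  E3: newly demanded (no cache) — executes and yields 0.
  F5: newly demanded (no cache) — executes and yields 4.
  H7: re-runs because B9 7->0; new result 4 (unchanged).
  G2: re-examined; everything it read last time is the same (H5 unchanged, H7 unchanged) — cache 4 kept, no run.
  H3: re-examined; everything it read last time is the same (G2 unchanged) — cache -4 kept, no run.

The important point: the flipped condition pulls in fresh nodes; A1, A4, A7, C7, C9, D11, E3, F5 run for the first time.

H3 now evaluates to -4.
Run set: A1, A4, A7, C7, C9, D11, E3, F5, H7 (9 run).
Changed values: B9.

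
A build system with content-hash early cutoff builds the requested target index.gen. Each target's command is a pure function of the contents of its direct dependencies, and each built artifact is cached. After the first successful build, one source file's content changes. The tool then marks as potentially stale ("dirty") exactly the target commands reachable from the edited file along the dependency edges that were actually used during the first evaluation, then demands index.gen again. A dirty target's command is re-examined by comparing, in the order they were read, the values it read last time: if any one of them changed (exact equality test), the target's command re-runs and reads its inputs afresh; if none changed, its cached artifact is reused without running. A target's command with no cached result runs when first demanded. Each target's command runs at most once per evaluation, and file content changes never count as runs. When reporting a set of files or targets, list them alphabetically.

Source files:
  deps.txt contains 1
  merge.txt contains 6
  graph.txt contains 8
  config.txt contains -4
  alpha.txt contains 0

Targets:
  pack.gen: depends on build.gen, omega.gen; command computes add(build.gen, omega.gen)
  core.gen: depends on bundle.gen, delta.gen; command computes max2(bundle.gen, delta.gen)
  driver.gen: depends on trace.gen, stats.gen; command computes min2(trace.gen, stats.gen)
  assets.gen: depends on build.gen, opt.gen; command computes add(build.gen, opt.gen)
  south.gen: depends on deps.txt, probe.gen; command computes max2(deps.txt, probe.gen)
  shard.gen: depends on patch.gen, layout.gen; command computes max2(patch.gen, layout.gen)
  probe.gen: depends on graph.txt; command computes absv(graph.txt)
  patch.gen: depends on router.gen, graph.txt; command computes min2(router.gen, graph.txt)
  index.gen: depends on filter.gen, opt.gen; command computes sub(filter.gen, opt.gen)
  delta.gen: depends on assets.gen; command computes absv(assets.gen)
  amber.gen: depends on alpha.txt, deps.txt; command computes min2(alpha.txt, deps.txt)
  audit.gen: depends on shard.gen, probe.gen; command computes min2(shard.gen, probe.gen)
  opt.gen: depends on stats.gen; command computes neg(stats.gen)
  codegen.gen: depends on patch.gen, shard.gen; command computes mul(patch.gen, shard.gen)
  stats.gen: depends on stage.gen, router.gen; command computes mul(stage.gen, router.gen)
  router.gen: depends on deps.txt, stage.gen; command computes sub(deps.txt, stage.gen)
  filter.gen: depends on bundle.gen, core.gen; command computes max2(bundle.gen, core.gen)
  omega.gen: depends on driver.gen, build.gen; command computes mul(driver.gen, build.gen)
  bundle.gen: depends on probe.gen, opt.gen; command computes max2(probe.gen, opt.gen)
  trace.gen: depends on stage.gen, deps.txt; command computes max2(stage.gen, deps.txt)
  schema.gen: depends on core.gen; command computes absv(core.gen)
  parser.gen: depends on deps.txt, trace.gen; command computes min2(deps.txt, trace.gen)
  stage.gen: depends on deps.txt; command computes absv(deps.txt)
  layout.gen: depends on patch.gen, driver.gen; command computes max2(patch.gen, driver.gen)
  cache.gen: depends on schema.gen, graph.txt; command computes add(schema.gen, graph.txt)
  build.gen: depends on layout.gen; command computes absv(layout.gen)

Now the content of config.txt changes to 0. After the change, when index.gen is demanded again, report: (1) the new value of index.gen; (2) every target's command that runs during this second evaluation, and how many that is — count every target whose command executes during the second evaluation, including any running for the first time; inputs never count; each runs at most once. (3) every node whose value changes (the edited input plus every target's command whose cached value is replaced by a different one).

First evaluation (everything demanded from the output):
  probe.gen = absv(8) = 8
  stage.gen = absv(1) = 1
  router.gen = sub(1, 1) = 0
  patch.gen = min2(0, 8) = 0
  stats.gen = mul(1, 0) = 0
  opt.gen = neg(0) = 0
  bundle.gen = max2(8, 0) = 8
  trace.gen = max2(1, 1) = 1
  driver.gen = min2(1, 0) = 0
  layout.gen = max2(0, 0) = 0
  build.gen = absv(0) = 0
  assets.gen = add(0, 0) = 0
  delta.gen = absv(0) = 0
  core.gen = max2(8, 0) = 8
  filter.gen = max2(8, 8) = 8
  index.gen = sub(8, 0) = 8

Propagation after the edit:
  config.txt feeds no computation that the output demands — nothing is marked dirty and nothing runs.

Key observation: config.txt is never demanded by the output, so the edit triggers no recomputation at all.

New value of index.gen: 8.
Target commands that run: none — 0 in total.
Values that change: config.txt.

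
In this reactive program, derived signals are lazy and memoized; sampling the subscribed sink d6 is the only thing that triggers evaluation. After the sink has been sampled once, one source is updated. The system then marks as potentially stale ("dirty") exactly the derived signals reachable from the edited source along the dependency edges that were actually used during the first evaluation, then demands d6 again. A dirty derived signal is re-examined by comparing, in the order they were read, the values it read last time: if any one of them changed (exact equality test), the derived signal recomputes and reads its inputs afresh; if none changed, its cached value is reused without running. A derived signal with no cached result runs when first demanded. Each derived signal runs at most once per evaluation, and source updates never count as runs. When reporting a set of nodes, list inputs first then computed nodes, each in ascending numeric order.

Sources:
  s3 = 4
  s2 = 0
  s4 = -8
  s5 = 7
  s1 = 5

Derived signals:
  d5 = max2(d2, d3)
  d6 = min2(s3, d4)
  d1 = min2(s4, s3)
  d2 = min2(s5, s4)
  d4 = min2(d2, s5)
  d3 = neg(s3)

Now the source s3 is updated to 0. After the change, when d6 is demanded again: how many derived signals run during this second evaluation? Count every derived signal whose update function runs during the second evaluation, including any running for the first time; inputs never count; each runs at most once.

1 derived signals run: d6.

First demand of the output computes:
  d2 = min2(7, -8) = -8
  d4 = min2(-8, 7) = -8
  d6 = min2(4, -8) = -8

After the edit, cleaning proceeds:
  d6: a read changed (s3 4->0) — executes, giving -8 — identical to its old value.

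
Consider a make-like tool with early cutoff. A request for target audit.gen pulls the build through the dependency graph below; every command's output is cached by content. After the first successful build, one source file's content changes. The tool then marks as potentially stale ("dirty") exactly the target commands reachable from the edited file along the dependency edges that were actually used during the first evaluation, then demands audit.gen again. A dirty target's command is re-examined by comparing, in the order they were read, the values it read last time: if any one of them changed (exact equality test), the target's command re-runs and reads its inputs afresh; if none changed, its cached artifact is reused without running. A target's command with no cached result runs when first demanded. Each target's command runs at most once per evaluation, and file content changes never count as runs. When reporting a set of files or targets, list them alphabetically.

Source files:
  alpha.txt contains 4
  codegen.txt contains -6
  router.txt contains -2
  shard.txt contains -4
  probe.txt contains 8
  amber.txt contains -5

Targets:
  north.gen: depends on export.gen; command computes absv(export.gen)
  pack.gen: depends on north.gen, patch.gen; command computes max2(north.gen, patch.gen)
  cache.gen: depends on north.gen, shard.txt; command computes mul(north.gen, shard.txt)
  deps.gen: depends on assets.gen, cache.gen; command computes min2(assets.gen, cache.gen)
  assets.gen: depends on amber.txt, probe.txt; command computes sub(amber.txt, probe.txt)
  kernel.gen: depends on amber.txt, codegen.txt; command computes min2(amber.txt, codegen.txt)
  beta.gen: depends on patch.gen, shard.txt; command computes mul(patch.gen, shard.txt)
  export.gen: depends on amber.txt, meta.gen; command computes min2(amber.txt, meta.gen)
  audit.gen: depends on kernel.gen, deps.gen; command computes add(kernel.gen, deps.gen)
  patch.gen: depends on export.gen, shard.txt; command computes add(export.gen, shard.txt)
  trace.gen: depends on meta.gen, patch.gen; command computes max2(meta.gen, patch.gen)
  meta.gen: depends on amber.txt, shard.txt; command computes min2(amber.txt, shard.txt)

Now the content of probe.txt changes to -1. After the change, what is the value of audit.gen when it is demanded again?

Demanding audit.gen again yields -26.
Note the absorption at deps.gen: it re-runs yet its value is the same, leaving the output's value untouched.

First demand of the output computes:
  assets.gen = sub(-5, 8) = -13
  kernel.gen = min2(-5, -6) = -6
  meta.gen = min2(-5, -4) = -5
  export.gen = min2(-5, -5) = -5
  north.gen = absv(-5) = 5
  cache.gen = mul(5, -4) = -20
  deps.gen = min2(-13, -20) = -20
  audit.gen = add(-6, -20) = -26

After the edit, cleaning proceeds:
  assets.gen: a read changed (probe.txt 8->-1) — executes, giving -4.
  deps.gen: a read changed (assets.gen -13->-4) — executes, giving -20 — identical to its old value.
  audit.gen: dirty, but its reads are unchanged (kernel.gen unchanged, deps.gen unchanged); cached -26 stands.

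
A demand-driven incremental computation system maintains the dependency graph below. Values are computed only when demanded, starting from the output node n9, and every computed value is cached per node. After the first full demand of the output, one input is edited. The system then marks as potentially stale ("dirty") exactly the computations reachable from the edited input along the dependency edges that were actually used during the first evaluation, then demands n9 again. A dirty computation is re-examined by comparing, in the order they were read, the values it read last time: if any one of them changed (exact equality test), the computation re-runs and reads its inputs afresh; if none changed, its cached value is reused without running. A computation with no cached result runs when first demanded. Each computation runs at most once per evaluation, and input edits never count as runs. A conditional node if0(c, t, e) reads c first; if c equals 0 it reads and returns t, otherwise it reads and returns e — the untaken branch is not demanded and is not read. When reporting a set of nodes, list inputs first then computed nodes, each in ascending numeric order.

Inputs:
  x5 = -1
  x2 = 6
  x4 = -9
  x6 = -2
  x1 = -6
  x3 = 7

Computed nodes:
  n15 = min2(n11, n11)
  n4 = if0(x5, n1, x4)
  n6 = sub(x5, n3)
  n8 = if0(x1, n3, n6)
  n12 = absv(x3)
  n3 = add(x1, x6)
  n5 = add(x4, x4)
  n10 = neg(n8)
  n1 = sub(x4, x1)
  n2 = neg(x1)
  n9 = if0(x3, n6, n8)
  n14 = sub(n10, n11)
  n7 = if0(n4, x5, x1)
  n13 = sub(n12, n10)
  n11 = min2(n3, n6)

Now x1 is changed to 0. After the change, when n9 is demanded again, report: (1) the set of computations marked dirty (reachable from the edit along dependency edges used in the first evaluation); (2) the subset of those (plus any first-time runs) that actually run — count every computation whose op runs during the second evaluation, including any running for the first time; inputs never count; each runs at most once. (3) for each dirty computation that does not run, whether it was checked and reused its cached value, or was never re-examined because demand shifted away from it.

Marked dirty: n3, n6, n8, n9.
Computations that run: n3, n8, n9 — 3 in total.
Never re-examined (demand shifted away): n6.
Key observation: a condition flipped, so demand moved to the other branch — n6 is never re-examined.

First evaluation (everything demanded from the output):
  n3 = add(-6, -2) = -8
  n6 = sub(-1, -8) = 7
  n8 = if0(x1=-6 -> else branch n6) = 7
  n9 = if0(x3=7 -> else branch n8) = 7

Propagation after the edit:
  n3: runs — x1 -6->0; result -2.
  n6: marked dirty but never re-examined — demand shifted away from it.
  n8: runs — x1 -6->0; result -2.
  n9: runs — n8 7->-2; result -2.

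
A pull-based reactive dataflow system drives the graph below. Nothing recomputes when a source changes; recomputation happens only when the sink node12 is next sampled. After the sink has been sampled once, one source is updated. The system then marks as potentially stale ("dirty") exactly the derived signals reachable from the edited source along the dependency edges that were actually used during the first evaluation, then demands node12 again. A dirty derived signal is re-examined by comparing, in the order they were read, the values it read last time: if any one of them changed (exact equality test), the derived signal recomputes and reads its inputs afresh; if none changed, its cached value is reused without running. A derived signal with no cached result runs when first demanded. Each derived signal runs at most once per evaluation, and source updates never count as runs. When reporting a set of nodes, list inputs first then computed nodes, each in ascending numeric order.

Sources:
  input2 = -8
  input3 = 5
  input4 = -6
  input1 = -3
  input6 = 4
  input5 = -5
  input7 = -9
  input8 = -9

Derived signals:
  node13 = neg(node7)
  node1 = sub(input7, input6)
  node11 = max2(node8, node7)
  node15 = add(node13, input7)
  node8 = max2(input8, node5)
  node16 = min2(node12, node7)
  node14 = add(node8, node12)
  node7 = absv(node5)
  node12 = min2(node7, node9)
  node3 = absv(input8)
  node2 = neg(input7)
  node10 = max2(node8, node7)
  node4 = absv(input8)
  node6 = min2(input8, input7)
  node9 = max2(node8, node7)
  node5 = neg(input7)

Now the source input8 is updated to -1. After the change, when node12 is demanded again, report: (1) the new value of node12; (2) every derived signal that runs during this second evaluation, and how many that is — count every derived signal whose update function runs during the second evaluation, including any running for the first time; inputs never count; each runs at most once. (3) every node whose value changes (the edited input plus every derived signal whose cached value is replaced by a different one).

New value of node12: 9.
Derived signals that run: node8 — 1 in total.
Values that change: input8.
Key observation: the change is absorbed at node8 — it re-runs but produces the same value, and the output's value is unchanged.

First evaluation (everything demanded from the output):
  node5 = neg(-9) = 9
  node7 = absv(9) = 9
  node8 = max2(-9, 9) = 9
  node9 = max2(9, 9) = 9
  node12 = min2(9, 9) = 9

Propagation after the edit:
  node8: runs — input8 -9->-1; result 9 (same value as before).
  node9: checked — values it read are unchanged (node8 unchanged, node7 unchanged); reused cached 9 without running.
  node12: checked — values it read are unchanged (node7 unchanged, node9 unchanged); reused cached 9 without running.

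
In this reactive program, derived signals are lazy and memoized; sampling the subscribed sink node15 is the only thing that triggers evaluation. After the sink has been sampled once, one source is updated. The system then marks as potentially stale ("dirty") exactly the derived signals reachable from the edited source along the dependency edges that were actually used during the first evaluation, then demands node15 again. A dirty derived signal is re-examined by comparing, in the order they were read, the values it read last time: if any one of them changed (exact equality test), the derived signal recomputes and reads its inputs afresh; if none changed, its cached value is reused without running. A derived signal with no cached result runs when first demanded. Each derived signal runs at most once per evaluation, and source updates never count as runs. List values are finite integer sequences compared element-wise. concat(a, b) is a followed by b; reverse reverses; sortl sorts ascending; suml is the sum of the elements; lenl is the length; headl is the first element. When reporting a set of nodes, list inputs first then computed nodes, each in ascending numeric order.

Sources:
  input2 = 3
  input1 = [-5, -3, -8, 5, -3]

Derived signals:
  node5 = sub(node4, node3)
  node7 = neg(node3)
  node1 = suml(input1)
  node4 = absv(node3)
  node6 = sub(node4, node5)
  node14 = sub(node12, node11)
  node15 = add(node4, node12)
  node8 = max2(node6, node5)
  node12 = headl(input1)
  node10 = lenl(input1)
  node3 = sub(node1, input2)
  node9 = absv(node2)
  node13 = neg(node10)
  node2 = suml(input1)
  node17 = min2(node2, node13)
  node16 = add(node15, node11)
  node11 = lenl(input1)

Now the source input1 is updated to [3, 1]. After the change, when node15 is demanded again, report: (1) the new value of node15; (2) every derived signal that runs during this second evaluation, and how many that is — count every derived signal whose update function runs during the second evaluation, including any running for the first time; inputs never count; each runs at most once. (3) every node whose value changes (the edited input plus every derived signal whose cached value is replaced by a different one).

First demand of the output computes:
  node1 = suml([-5, -3, -8, 5, -3]) = -14
  node3 = sub(-14, 3) = -17
  node4 = absv(-17) = 17
  node12 = headl([-5, -3, -8, 5, -3]) = -5
  node15 = add(17, -5) = 12

After the edit, cleaning proceeds:
  node1: a read changed (input1 [-5, -3, -8, 5, -3]->[3, 1]) — executes, giving 4.
  node3: a read changed (node1 -14->4) — executes, giving 1.
  node4: a read changed (node3 -17->1) — executes, giving 1.
  node12: a read changed (input1 [-5, -3, -8, 5, -3]->[3, 1]) — executes, giving 3.
  node15: a read changed (node4 17->1; node12 -5->3) — executes, giving 4.

Demanding node15 again yields 4.
5 derived signals run: node1, node3, node4, node12, node15.
The nodes whose values change: input1, node1, node3, node4, node12, node15.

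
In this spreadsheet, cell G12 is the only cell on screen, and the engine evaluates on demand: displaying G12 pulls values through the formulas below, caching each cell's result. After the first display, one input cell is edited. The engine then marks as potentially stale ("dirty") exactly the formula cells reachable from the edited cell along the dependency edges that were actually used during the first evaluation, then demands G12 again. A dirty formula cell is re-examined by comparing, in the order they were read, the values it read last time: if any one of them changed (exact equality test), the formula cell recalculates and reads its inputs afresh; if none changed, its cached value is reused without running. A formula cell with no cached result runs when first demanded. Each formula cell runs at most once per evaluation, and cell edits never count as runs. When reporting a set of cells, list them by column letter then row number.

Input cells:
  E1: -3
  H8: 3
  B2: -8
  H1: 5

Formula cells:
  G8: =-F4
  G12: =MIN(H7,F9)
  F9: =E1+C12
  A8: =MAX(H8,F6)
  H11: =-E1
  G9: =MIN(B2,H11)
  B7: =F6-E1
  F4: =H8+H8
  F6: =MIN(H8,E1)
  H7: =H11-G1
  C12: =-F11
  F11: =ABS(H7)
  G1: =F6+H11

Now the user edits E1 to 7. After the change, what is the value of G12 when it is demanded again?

G12 now evaluates to -3.
The important point: at C12 every value read last time is unchanged, so the dirty flag clears without a run.

Initial pass — values computed on the first demand:
  F6 = MIN(3, -3) = -3
  H11 = -(-3) = 3
  G1 = -3 + 3 = 0
  H7 = 3 - 0 = 3
  F11 = ABS(3) = 3
  C12 = -(3) = -3
  F9 = -3 + -3 = -6
  G12 = MIN(3, -6) = -6

Second demand — change propagation:
  F6: re-runs because E1 -3->7; new result 3.
  H11: re-runs because E1 -3->7; new result -7.
  G1: re-runs because F6 -3->3; H11 3->-7; new result -4.
  H7: re-runs because H11 3->-7; G1 0->-4; new result -3.
  F11: re-runs because H7 3->-3; new result 3 (unchanged).
  C12: re-examined; everything it read last time is the same (F11 unchanged) — cache -3 kept, no run.
  F9: re-runs because E1 -3->7; new result 4.
  G12: re-runs because H7 3->-3; F9 -6->4; new result -3.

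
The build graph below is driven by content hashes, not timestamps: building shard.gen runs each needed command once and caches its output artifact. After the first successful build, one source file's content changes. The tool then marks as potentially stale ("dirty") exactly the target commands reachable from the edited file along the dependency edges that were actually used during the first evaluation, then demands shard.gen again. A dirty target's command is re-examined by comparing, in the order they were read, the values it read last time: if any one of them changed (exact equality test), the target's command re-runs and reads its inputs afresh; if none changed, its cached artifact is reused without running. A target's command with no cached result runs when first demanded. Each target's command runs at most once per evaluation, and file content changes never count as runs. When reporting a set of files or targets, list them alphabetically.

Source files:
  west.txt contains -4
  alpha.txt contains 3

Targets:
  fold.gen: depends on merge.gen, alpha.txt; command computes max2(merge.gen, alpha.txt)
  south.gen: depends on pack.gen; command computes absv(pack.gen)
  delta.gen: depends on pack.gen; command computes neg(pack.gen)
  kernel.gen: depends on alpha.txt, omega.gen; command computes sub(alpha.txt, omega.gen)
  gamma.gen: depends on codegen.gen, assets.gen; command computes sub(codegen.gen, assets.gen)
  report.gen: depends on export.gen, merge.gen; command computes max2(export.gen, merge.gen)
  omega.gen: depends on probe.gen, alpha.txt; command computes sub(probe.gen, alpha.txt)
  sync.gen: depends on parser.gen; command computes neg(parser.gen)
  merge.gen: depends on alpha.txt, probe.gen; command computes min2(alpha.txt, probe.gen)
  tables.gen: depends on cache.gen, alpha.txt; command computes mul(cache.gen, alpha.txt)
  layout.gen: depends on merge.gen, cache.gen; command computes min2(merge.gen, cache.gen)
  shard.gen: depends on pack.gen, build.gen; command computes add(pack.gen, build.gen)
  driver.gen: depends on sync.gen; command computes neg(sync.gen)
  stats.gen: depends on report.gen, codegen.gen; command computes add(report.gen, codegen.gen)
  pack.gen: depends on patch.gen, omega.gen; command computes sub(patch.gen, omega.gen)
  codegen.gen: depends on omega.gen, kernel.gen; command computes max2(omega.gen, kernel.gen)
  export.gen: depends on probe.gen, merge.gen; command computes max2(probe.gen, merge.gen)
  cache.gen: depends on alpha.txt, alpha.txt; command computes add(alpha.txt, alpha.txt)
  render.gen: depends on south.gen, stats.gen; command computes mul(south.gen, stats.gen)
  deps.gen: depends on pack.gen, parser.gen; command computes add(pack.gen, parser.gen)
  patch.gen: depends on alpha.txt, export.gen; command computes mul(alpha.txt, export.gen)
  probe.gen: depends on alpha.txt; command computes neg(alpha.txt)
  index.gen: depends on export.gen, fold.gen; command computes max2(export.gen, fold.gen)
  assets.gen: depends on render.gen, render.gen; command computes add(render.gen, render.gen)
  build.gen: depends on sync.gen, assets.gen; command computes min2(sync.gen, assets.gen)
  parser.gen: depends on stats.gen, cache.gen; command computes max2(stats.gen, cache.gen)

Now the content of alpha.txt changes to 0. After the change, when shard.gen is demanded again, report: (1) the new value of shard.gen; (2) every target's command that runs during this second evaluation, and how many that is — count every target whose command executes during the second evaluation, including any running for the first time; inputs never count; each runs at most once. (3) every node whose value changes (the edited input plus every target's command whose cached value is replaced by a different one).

Initial pass — values computed on the first demand:
  cache.gen = add(3, 3) = 6
  probe.gen = neg(3) = -3
  merge.gen = min2(3, -3) = -3
  export.gen = max2(-3, -3) = -3
  omega.gen = sub(-3, 3) = -6
  kernel.gen = sub(3, -6) = 9
  codegen.gen = max2(-6, 9) = 9
  patch.gen = mul(3, -3) = -9
  pack.gen = sub(-9, -6) = -3
  report.gen = max2(-3, -3) = -3
  south.gen = absv(-3) = 3
  stats.gen = add(-3, 9) = 6
  parser.gen = max2(6, 6) = 6
  render.gen = mul(3, 6) = 18
  assets.gen = add(18, 18) = 36
  sync.gen = neg(6) = -6
  build.gen = min2(-6, 36) = -6
  shard.gen = add(-3, -6) = -9

Second demand — change propagation:
  cache.gen: re-runs because alpha.txt 3->0; alpha.txt 3->0; new result 0.
  probe.gen: re-runs because alpha.txt 3->0; new result 0.
  merge.gen: re-runs because alpha.txt 3->0; probe.gen -3->0; new result 0.
  export.gen: re-runs because probe.gen -3->0; merge.gen -3->0; new result 0.
  omega.gen: re-runs because probe.gen -3->0; alpha.txt 3->0; new result 0.
  kernel.gen: re-runs because alpha.txt 3->0; omega.gen -6->0; new result 0.
  codegen.gen: re-runs because omega.gen -6->0; kernel.gen 9->0; new result 0.
  patch.gen: re-runs because alpha.txt 3->0; export.gen -3->0; new result 0.
  pack.gen: re-runs because patch.gen -9->0; omega.gen -6->0; new result 0.
  report.gen: re-runs because export.gen -3->0; merge.gen -3->0; new result 0.
  south.gen: re-runs because pack.gen -3->0; new result 0.
  stats.gen: re-runs because report.gen -3->0; codegen.gen 9->0; new result 0.
  parser.gen: re-runs because stats.gen 6->0; cache.gen 6->0; new result 0.
  render.gen: re-runs because south.gen 3->0; stats.gen 6->0; new result 0.
  assets.gen: re-runs because render.gen 18->0; render.gen 18->0; new result 0.
  sync.gen: re-runs because parser.gen 6->0; new result 0.
  build.gen: re-runs because sync.gen -6->0; assets.gen 36->0; new result 0.
  shard.gen: re-runs because pack.gen -3->0; build.gen -6->0; new result 0.

shard.gen now evaluates to 0.
Run set: assets.gen, build.gen, cache.gen, codegen.gen, export.gen, kernel.gen, merge.gen, omega.gen, pack.gen, parser.gen, patch.gen, probe.gen, render.gen, report.gen, shard.gen, south.gen, stats.gen, sync.gen (18 run).
Changed values: alpha.txt, assets.gen, build.gen, cache.gen, codegen.gen, export.gen, kernel.gen, merge.gen, omega.gen, pack.gen, parser.gen, patch.gen, probe.gen, render.gen, report.gen, shard.gen, south.gen, stats.gen, sync.gen.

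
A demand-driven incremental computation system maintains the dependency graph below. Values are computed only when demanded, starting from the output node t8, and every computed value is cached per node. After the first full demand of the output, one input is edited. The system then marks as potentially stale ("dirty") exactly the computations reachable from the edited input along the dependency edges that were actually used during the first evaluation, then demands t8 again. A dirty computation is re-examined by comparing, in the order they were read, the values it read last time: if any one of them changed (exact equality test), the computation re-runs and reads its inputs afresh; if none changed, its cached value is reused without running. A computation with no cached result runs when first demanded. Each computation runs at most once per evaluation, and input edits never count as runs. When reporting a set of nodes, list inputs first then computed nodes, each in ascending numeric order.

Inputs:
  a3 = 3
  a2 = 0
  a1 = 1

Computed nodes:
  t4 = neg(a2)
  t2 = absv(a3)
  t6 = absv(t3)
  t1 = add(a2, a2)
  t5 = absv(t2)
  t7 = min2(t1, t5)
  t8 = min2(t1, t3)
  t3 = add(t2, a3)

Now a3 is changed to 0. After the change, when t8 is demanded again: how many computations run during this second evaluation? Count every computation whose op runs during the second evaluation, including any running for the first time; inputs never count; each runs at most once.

Computations that run: t2, t3, t8 — 3 in total.

First evaluation (everything demanded from the output):
  t1 = add(0, 0) = 0
  t2 = absv(3) = 3
  t3 = add(3, 3) = 6
  t8 = min2(0, 6) = 0

Propagation after the edit:
  t2: runs — a3 3->0; result 0.
  t3: runs — t2 3->0; a3 3->0; result 0.
  t8: runs — t3 6->0; result 0 (same value as before).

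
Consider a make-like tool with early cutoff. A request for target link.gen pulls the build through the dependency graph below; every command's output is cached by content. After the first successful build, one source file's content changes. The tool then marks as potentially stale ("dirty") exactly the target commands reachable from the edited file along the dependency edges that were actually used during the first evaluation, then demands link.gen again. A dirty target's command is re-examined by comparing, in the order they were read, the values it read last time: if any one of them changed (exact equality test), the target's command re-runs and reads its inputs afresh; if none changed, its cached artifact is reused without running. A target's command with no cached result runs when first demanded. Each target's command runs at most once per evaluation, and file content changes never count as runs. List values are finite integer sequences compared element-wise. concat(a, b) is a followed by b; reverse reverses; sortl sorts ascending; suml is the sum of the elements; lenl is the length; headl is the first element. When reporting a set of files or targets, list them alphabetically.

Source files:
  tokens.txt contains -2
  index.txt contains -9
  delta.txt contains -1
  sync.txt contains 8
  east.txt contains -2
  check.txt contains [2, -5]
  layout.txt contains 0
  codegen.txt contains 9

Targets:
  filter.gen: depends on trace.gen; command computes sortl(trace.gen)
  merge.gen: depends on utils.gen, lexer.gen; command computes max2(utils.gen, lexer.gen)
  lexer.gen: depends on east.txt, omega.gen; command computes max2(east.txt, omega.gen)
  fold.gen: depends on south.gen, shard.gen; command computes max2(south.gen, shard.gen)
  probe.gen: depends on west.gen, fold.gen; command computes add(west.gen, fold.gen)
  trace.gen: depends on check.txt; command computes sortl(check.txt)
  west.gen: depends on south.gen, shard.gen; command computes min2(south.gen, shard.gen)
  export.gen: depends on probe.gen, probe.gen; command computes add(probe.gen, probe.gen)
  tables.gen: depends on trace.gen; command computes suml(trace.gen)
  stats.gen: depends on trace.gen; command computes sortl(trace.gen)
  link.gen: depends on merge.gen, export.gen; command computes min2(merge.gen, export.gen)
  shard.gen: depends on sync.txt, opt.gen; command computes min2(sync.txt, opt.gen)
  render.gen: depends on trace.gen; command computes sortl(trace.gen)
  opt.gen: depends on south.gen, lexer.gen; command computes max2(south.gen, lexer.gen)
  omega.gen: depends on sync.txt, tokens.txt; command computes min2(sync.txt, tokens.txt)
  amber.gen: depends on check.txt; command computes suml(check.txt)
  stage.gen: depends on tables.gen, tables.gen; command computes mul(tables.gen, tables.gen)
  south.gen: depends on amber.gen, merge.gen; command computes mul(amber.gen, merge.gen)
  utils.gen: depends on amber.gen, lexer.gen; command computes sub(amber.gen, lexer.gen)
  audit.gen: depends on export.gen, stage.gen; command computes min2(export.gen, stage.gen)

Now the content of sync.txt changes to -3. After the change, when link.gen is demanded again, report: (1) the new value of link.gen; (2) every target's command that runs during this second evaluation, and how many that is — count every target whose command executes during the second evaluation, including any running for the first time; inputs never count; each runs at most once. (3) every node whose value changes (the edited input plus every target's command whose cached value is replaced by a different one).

First demand of the output computes:
  amber.gen = suml([2, -5]) = -3
  omega.gen = min2(8, -2) = -2
  lexer.gen = max2(-2, -2) = -2
  utils.gen = sub(-3, -2) = -1
  merge.gen = max2(-1, -2) = -1
  south.gen = mul(-3, -1) = 3
  opt.gen = max2(3, -2) = 3
  shard.gen = min2(8, 3) = 3
  fold.gen = max2(3, 3) = 3
  west.gen = min2(3, 3) = 3
  probe.gen = add(3, 3) = 6
  export.gen = add(6, 6) = 12
  link.gen = min2(-1, 12) = -1

After the edit, cleaning proceeds:
  omega.gen: a read changed (sync.txt 8->-3) — executes, giving -3.
  lexer.gen: a read changed (omega.gen -2->-3) — executes, giving -2 — identical to its old value.
  utils.gen: dirty, but its reads are unchanged (amber.gen unchanged, lexer.gen unchanged); cached -1 stands.
  merge.gen: dirty, but its reads are unchanged (utils.gen unchanged, lexer.gen unchanged); cached -1 stands.
  south.gen: dirty, but its reads are unchanged (amber.gen unchanged, merge.gen unchanged); cached 3 stands.
  opt.gen: dirty, but its reads are unchanged (south.gen unchanged, lexer.gen unchanged); cached 3 stands.
  shard.gen: a read changed (sync.txt 8->-3) — executes, giving -3.
  fold.gen: a read changed (shard.gen 3->-3) — executes, giving 3 — identical to its old value.
  west.gen: a read changed (shard.gen 3->-3) — executes, giving -3.
  probe.gen: a read changed (west.gen 3->-3) — executes, giving 0.
  export.gen: a read changed (probe.gen 6->0; probe.gen 6->0) — executes, giving 0.
  link.gen: a read changed (export.gen 12->0) — executes, giving -1 — identical to its old value.

Note where the cutoff bites: utils.gen is checked, finds nothing changed, and keeps its cache.

Demanding link.gen again yields -1.
8 target commands run: export.gen, fold.gen, lexer.gen, link.gen, omega.gen, probe.gen, shard.gen, west.gen.
The nodes whose values change: export.gen, omega.gen, probe.gen, shard.gen, sync.txt, west.gen.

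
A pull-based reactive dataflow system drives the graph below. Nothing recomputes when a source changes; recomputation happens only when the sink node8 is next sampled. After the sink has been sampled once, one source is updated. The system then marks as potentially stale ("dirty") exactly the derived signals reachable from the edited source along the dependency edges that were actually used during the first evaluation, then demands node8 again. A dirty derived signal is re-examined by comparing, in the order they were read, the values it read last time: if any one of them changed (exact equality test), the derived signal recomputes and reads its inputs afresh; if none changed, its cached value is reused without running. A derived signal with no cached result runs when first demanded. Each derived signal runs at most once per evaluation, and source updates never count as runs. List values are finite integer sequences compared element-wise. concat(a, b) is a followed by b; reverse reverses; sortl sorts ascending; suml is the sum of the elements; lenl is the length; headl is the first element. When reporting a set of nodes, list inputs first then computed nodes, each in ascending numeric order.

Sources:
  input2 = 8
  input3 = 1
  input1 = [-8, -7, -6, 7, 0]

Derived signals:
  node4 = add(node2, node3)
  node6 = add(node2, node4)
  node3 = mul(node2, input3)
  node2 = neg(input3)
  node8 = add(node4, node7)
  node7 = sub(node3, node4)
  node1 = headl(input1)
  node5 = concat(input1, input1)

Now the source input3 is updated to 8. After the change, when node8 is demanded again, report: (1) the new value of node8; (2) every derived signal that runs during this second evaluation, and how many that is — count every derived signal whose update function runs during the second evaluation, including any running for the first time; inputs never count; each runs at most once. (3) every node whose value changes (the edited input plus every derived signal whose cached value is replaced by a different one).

First evaluation (everything demanded from the output):
  node2 = neg(1) = -1
  node3 = mul(-1, 1) = -1
  node4 = add(-1, -1) = -2
  node7 = sub(-1, -2) = 1
  node8 = add(-2, 1) = -1

Propagation after the edit:
  node2: runs — input3 1->8; result -8.
  node3: runs — node2 -1->-8; input3 1->8; result -64.
  node4: runs — node2 -1->-8; node3 -1->-64; result -72.
  node7: runs — node3 -1->-64; node4 -2->-72; result 8.
  node8: runs — node4 -2->-72; node7 1->8; result -64.

New value of node8: -64.
Derived signals that run: node2, node3, node4, node7, node8 — 5 in total.
Values that change: input3, node2, node3, node4, node7, node8.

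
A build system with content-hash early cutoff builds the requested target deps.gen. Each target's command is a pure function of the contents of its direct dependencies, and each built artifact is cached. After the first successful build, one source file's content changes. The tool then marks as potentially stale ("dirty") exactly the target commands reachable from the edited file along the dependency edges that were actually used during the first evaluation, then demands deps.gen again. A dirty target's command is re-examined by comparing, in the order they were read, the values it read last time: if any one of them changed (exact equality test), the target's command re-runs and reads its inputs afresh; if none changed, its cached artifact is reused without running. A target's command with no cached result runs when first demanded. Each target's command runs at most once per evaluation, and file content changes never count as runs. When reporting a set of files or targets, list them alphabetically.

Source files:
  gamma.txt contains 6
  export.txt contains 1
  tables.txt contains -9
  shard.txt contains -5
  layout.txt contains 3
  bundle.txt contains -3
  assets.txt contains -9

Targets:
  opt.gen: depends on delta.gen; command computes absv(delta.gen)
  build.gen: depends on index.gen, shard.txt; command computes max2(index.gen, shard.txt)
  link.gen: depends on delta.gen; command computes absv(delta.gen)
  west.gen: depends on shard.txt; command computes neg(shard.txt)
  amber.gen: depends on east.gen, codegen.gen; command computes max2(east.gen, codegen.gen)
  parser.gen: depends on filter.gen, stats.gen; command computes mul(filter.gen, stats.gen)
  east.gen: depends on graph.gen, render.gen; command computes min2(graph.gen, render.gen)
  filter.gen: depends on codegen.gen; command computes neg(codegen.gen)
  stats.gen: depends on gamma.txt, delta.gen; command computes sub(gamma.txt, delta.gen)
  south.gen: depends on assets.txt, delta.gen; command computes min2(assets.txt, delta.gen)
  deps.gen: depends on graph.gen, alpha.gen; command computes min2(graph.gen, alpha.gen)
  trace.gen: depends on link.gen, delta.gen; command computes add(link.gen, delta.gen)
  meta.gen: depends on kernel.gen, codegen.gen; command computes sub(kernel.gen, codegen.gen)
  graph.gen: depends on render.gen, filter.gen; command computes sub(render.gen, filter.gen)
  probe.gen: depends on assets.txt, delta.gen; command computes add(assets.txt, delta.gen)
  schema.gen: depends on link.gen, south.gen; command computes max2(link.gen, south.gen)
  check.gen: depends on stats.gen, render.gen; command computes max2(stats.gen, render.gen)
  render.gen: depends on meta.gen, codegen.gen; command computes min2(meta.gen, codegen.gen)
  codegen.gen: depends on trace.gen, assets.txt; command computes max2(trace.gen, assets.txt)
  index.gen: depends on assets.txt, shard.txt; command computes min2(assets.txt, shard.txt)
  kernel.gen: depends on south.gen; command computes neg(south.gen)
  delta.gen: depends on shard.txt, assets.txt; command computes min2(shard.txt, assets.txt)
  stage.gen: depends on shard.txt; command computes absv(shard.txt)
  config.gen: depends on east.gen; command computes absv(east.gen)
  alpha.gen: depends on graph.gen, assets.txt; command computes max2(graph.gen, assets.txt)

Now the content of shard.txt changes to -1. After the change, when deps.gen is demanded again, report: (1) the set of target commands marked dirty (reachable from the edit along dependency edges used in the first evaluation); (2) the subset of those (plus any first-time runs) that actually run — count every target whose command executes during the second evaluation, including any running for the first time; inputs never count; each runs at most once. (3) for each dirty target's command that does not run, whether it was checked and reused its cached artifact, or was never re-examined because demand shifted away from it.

First evaluation (everything demanded from the output):
  delta.gen = min2(-5, -9) = -9
  link.gen = absv(-9) = 9
  south.gen = min2(-9, -9) = -9
  kernel.gen = neg(-9) = 9
  trace.gen = add(9, -9) = 0
  codegen.gen = max2(0, -9) = 0
  filter.gen = neg(0) = 0
  meta.gen = sub(9, 0) = 9
  render.gen = min2(9, 0) = 0
  graph.gen = sub(0, 0) = 0
  alpha.gen = max2(0, -9) = 0
  deps.gen = min2(0, 0) = 0

Propagation after the edit:
  delta.gen: runs — shard.txt -5->-1; result -9 (same value as before).
  link.gen: checked — values it read are unchanged (delta.gen unchanged); reused cached 9 without running.
  south.gen: checked — values it read are unchanged (assets.txt unchanged, delta.gen unchanged); reused cached -9 without running.
  kernel.gen: checked — values it read are unchanged (south.gen unchanged); reused cached 9 without running.
  trace.gen: checked — values it read are unchanged (link.gen unchanged, delta.gen unchanged); reused cached 0 without running.
  codegen.gen: checked — values it read are unchanged (trace.gen unchanged, assets.txt unchanged); reused cached 0 without running.
  filter.gen: checked — values it read are unchanged (codegen.gen unchanged); reused cached 0 without running.
  meta.gen: checked — values it read are unchanged (kernel.gen unchanged, codegen.gen unchanged); reused cached 9 without running.
  render.gen: checked — values it read are unchanged (meta.gen unchanged, codegen.gen unchanged); reused cached 0 without running.
  graph.gen: checked — values it read are unchanged (render.gen unchanged, filter.gen unchanged); reused cached 0 without running.
  alpha.gen: checked — values it read are unchanged (graph.gen unchanged, assets.txt unchanged); reused cached 0 without running.
  deps.gen: checked — values it read are unchanged (graph.gen unchanged, alpha.gen unchanged); reused cached 0 without running.

Key observation: the change is absorbed at delta.gen — it re-runs but produces the same value, and the output's value is unchanged.

Marked dirty: alpha.gen, codegen.gen, delta.gen, deps.gen, filter.gen, graph.gen, kernel.gen, link.gen, meta.gen, render.gen, south.gen, trace.gen.
Target commands that run: delta.gen — 1 in total.
Checked but reused from cache: alpha.gen, codegen.gen, deps.gen, filter.gen, graph.gen, kernel.gen, link.gen, meta.gen, render.gen, south.gen, trace.gen.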